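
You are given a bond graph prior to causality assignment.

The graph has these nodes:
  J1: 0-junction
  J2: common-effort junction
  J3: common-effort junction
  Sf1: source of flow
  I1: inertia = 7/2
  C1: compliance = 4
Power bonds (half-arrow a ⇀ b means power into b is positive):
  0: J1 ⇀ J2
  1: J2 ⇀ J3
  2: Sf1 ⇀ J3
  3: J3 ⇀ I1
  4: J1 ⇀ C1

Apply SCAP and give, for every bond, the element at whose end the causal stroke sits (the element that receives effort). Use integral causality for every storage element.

b0 →J2
b1 →J3
b2 →Sf1
b3 →I1
b4 →J1

b2 stroke→Sf1  (Sf1 (Sf) sets flow on bond)
b3 stroke→I1  (prefer integral on I1)
b1 stroke→J3  (only one effort-in slot at J3)
b0 stroke→J2  (J2 needs exactly one e-in)
b4 stroke→J1  (only one effort-in slot at J1)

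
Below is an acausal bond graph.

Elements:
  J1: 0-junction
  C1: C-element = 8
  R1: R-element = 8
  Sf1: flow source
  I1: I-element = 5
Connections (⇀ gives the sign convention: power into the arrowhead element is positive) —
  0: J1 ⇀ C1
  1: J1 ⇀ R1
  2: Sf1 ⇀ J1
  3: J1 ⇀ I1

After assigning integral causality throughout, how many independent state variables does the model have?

2  (C1, I1 all integral)

#2 stroke→Sf1  (Sf1 (Sf) sets flow on bond)
#0 stroke→J1  (C1: C, integral causality)
#1 stroke→R1  (0-jn J1 has e-setter on 0)
#3 stroke→I1  (J1: bond 0 brought effort, rest push out)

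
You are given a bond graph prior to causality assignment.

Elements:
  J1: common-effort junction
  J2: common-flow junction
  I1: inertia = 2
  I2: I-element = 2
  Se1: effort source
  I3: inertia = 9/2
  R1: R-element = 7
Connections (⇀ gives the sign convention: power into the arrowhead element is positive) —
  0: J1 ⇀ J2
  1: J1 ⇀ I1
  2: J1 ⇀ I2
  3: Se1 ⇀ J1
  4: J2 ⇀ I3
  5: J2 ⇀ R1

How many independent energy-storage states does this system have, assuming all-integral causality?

3  (I1, I2, I3 all integral)

bond 3 →J1  (Se1 (Se) sets effort on bond)
bond 0 →J2  (0-jn J1 has e-setter on 3)
bond 1 →I1  (common-e at J1 fixed by 3)
bond 2 →I2  (common-e at J1 fixed by 3)
bond 4 →I3  (I3: I, integral causality)
bond 5 →J2  (common-f at J2 fixed by 4)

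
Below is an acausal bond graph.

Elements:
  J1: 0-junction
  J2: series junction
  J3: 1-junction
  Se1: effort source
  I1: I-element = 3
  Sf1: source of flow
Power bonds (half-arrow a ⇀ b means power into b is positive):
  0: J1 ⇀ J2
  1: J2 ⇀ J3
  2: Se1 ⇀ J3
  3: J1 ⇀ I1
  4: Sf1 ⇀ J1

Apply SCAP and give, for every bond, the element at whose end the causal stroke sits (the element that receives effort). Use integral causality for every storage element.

β2 stroke→J3  (source Se1 imposes e)
β4 stroke→Sf1  (Sf1 (Sf) sets flow on bond)
β1 stroke→J2  (only one flow-in slot at J3)
β0 stroke→J1  (J2 needs exactly one f-in)
β3 stroke→I1  (common-e at J1 fixed by 0)

b0 →J1
b1 →J2
b2 →J3
b3 →I1
b4 →Sf1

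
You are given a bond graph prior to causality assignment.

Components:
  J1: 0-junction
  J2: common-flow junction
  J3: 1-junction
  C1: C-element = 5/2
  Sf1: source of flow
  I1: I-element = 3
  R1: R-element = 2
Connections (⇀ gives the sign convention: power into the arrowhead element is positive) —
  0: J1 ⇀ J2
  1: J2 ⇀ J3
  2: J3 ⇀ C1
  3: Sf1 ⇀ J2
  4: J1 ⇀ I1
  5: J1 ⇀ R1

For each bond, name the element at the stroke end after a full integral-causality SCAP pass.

#0 stroke at J2
#1 stroke at J2
#2 stroke at J3
#3 stroke at Sf1
#4 stroke at I1
#5 stroke at J1

β3 →Sf1  (Sf1: flow source, stroke at near end)
β0 →J2  (J2: bond 3 brought flow, rest push out)
β1 →J2  (1-jn J2 has f-setter on 3)
β2 →J3  (J3 flow already set via bond 1)
β4 →I1  (I1: I, integral causality)
β5 →J1  (closing 0-jn rule on J1)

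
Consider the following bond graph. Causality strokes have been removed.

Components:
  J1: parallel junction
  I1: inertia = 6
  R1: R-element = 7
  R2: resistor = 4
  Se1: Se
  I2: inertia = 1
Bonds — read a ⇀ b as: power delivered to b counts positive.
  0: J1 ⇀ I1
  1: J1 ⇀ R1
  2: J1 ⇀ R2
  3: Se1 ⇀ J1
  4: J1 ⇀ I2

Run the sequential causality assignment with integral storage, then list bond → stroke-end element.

β3 →J1  (Se1 fixes effort; stroke away)
β0 →I1  (0-jn J1 has e-setter on 3)
β1 →R1  (0-jn J1 has e-setter on 3)
β2 →R2  (J1 effort already set via bond 3)
β4 →I2  (0-jn J1 has e-setter on 3)

bond 0 stroke at I1
bond 1 stroke at R1
bond 2 stroke at R2
bond 3 stroke at J1
bond 4 stroke at I2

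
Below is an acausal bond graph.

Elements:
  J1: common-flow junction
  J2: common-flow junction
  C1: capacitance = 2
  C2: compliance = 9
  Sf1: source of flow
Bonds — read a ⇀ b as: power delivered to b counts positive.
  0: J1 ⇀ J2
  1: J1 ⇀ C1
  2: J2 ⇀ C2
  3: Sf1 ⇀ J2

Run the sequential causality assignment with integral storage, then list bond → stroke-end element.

#3 stroke→Sf1  (source Sf1 imposes f)
#0 stroke→J2  (1-jn J2 has f-setter on 3)
#2 stroke→J2  (1-jn J2 has f-setter on 3)
#1 stroke→J1  (J1 flow already set via bond 0)

bond 0 stroke→J2
bond 1 stroke→J1
bond 2 stroke→J2
bond 3 stroke→Sf1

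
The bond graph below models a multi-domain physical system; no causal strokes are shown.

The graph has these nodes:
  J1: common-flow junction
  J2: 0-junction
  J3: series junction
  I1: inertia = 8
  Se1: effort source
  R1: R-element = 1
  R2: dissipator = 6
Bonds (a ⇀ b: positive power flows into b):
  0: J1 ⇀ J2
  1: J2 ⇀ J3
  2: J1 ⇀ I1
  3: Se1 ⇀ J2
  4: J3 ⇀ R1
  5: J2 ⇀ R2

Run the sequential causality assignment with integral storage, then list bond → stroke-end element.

#0 |J1
#1 |J3
#2 |I1
#3 |J2
#4 |R1
#5 |R2

b3 stroke at J2  (Se1 (Se) sets effort on bond)
b0 stroke at J1  (0-jn J2 has e-setter on 3)
b1 stroke at J3  (J2 effort already set via bond 3)
b5 stroke at R2  (J2 effort already set via bond 3)
b4 stroke at R1  (only one flow-in slot at J3)
b2 stroke at I1  (only one flow-in slot at J1)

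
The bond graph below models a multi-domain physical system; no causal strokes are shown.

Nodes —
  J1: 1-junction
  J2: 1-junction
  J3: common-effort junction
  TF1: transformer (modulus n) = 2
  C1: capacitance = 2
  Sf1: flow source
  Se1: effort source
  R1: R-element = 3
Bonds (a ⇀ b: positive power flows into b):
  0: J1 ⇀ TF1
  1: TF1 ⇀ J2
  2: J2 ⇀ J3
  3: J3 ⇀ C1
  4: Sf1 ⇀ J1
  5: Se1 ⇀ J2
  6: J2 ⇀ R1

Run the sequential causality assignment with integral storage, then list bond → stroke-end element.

b4 stroke at Sf1  (Sf1 (Sf) sets flow on bond)
b5 stroke at J2  (Se1 (Se) sets effort on bond)
b0 stroke at J1  (1-jn J1 has f-setter on 4)
b1 stroke at TF1  (TF1 one-in-one-out from 0)
b2 stroke at J2  (J2: bond 1 brought flow, rest push out)
b6 stroke at J2  (1-jn J2 has f-setter on 1)
b3 stroke at J3  (J3: last free bond brings effort in)

b0 →J1
b1 →TF1
b2 →J2
b3 →J3
b4 →Sf1
b5 →J2
b6 →J2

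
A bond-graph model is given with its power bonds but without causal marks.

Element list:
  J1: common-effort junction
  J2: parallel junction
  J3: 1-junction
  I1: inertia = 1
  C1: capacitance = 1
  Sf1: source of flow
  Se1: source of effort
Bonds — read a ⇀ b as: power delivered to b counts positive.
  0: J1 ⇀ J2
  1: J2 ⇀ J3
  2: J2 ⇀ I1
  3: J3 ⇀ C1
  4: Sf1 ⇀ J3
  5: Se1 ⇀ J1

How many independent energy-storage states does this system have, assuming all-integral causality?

2  (C1, I1 all integral)

#4 stroke at Sf1  (Sf1 fixes flow; stroke at Sf1)
#5 stroke at J1  (Se1 (Se) sets effort on bond)
#0 stroke at J2  (J1 effort already set via bond 5)
#1 stroke at J3  (common-e at J2 fixed by 0)
#2 stroke at I1  (J2: bond 0 brought effort, rest push out)
#3 stroke at J3  (J3 flow already set via bond 4)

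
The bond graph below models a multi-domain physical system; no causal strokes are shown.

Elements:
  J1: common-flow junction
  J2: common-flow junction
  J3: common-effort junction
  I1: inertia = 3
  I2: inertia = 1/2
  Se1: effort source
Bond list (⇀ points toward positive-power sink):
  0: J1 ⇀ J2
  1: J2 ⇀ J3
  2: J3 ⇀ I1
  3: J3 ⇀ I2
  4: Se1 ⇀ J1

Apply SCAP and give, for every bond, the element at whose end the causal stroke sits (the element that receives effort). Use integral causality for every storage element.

#4 |J1  (source Se1 imposes e)
#0 |J2  (J1: last free bond brings flow in)
#1 |J3  (only one flow-in slot at J2)
#2 |I1  (J3: bond 1 brought effort, rest push out)
#3 |I2  (J3 effort already set via bond 1)

bond 0 stroke→J2
bond 1 stroke→J3
bond 2 stroke→I1
bond 3 stroke→I2
bond 4 stroke→J1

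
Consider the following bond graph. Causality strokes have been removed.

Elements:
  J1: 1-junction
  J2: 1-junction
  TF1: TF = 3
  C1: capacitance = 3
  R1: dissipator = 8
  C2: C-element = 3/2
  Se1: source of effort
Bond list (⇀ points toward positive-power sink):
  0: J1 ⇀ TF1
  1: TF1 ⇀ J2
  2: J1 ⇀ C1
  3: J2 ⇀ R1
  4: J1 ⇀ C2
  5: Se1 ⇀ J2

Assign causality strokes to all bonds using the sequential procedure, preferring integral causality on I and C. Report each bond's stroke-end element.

bond 5 →J2  (Se1: effort source, stroke at far end)
bond 2 →J1  (C1: C, integral causality)
bond 4 →J1  (C2 outputs effort q/C2)
bond 0 →TF1  (J1: last free bond brings flow in)
bond 1 →J2  (TF TF1: opposite of bond 0)
bond 3 →R1  (J2: last free bond brings flow in)

b0 stroke at TF1
b1 stroke at J2
b2 stroke at J1
b3 stroke at R1
b4 stroke at J1
b5 stroke at J2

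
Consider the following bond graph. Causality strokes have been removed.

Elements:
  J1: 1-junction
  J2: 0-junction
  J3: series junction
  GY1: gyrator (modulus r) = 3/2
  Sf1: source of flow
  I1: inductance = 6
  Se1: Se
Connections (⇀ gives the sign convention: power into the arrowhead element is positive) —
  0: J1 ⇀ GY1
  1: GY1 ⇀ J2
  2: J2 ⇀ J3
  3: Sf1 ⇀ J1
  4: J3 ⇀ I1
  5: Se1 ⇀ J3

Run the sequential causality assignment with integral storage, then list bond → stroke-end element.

#3 →Sf1  (Sf1 fixes flow; stroke at Sf1)
#5 →J3  (source Se1 imposes e)
#0 →J1  (J1: bond 3 brought flow, rest push out)
#1 →J2  (GY GY1: same side as bond 0)
#2 →J3  (0-jn J2 has e-setter on 1)
#4 →I1  (closing 1-jn rule on J3)

bond 0 |J1
bond 1 |J2
bond 2 |J3
bond 3 |Sf1
bond 4 |I1
bond 5 |J3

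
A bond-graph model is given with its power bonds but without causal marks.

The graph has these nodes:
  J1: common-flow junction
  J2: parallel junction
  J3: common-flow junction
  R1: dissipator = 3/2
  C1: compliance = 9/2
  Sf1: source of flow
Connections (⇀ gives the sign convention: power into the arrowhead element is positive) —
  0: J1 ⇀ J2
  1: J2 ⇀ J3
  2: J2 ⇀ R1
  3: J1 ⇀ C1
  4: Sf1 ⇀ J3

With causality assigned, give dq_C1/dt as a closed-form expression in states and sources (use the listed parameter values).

dq_C1/dt = F_Sf1 - 4*q_C1/27

β4 stroke→Sf1  (Sf1 fixes flow; stroke at Sf1)
β1 stroke→J3  (J3: bond 4 brought flow, rest push out)
β3 stroke→J1  (prefer integral on C1)
β0 stroke→J2  (closing 1-jn rule on J1)
β2 stroke→R1  (0-jn J2 has e-setter on 0)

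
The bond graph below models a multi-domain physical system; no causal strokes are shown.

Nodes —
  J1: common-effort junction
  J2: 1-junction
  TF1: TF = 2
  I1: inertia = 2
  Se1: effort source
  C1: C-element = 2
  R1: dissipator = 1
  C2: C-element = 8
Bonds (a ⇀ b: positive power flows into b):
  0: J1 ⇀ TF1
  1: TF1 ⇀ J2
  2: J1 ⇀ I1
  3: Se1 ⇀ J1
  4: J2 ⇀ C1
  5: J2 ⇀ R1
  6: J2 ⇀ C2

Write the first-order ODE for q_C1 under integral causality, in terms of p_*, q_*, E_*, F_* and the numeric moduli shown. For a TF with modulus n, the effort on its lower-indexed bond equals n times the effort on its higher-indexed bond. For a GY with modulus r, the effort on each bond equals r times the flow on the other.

bond 3 stroke→J1  (Se1 (Se) sets effort on bond)
bond 0 stroke→TF1  (J1 effort already set via bond 3)
bond 2 stroke→I1  (0-jn J1 has e-setter on 3)
bond 1 stroke→J2  (TF1 one-in-one-out from 0)
bond 4 stroke→J2  (C1: C, integral causality)
bond 6 stroke→J2  (C2 integral (e out))
bond 5 stroke→R1  (J2 needs exactly one f-in)

dq_C1/dt = E_Se1/2 - q_C1/2 - q_C2/8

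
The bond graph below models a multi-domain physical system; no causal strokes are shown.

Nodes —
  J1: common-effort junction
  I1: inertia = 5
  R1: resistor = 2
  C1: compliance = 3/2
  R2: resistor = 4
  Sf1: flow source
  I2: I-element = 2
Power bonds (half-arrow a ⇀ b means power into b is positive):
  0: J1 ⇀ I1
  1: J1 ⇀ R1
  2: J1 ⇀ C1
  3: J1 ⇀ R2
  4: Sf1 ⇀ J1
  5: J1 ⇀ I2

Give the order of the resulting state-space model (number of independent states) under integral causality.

3  (C1, I1, I2 all integral)

bond 4 →Sf1  (source Sf1 imposes f)
bond 0 →I1  (I1 integral (f out))
bond 2 →J1  (C1 outputs effort q/C1)
bond 1 →R1  (J1 effort already set via bond 2)
bond 3 →R2  (0-jn J1 has e-setter on 2)
bond 5 →I2  (0-jn J1 has e-setter on 2)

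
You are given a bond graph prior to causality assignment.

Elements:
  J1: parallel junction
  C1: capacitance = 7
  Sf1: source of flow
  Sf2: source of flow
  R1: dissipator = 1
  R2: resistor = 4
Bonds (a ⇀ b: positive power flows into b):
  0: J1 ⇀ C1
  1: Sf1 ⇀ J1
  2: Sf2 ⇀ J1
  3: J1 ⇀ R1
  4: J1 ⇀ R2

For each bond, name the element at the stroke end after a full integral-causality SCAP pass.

β0 stroke at J1
β1 stroke at Sf1
β2 stroke at Sf2
β3 stroke at R1
β4 stroke at R2

b1 |Sf1  (Sf1: flow source, stroke at near end)
b2 |Sf2  (Sf2 fixes flow; stroke at Sf2)
b0 |J1  (C1 outputs effort q/C1)
b3 |R1  (J1: bond 0 brought effort, rest push out)
b4 |R2  (0-jn J1 has e-setter on 0)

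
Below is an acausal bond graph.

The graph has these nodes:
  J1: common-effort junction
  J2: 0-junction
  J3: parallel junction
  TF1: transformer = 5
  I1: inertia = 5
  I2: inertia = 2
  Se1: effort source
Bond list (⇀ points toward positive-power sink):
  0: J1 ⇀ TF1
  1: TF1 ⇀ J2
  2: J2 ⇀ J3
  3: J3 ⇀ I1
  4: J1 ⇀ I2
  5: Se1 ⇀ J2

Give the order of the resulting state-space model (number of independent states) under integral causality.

b5 →J2  (source Se1 imposes e)
b1 →TF1  (0-jn J2 has e-setter on 5)
b2 →J3  (J2 effort already set via bond 5)
b3 →I1  (common-e at J3 fixed by 2)
b0 →J1  (TF TF1: opposite of bond 1)
b4 →I2  (common-e at J1 fixed by 0)

2  (I1, I2 all integral)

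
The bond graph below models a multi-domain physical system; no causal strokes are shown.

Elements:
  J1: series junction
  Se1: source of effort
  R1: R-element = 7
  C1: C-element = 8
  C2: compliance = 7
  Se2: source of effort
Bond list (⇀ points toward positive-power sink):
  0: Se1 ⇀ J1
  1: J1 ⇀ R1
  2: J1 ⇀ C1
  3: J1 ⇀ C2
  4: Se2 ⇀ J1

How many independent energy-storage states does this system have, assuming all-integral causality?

2  (C1, C2 all integral)

#0 |J1  (Se1 fixes effort; stroke away)
#4 |J1  (Se2 fixes effort; stroke away)
#2 |J1  (C1 outputs effort q/C1)
#3 |J1  (C2: C, integral causality)
#1 |R1  (closing 1-jn rule on J1)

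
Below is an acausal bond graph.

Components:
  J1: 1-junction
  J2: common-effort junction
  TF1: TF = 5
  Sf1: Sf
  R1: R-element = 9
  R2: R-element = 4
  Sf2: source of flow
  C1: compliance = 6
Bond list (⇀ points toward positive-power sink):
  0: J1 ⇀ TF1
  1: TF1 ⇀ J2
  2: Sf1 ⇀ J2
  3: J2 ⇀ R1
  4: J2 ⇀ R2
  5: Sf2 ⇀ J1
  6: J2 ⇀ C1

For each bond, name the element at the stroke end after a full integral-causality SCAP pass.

#0 →J1
#1 →TF1
#2 →Sf1
#3 →R1
#4 →R2
#5 →Sf2
#6 →J2

b2 stroke at Sf1  (source Sf1 imposes f)
b5 stroke at Sf2  (source Sf2 imposes f)
b0 stroke at J1  (J1 flow already set via bond 5)
b1 stroke at TF1  (through TF1, causality passes straight; one stroke at TF1)
b6 stroke at J2  (C1 integral (e out))
b3 stroke at R1  (J2 effort already set via bond 6)
b4 stroke at R2  (common-e at J2 fixed by 6)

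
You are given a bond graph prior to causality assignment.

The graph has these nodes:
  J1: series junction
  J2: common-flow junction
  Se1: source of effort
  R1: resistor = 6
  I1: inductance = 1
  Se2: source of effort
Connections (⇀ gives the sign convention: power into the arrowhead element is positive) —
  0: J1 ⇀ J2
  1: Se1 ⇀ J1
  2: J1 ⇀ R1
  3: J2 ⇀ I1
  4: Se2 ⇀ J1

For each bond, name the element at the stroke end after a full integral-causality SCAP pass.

b1 →J1  (Se1 fixes effort; stroke away)
b4 →J1  (Se2 (Se) sets effort on bond)
b3 →I1  (I1: I, integral causality)
b0 →J2  (J2: bond 3 brought flow, rest push out)
b2 →J1  (1-jn J1 has f-setter on 0)

b0 |J2
b1 |J1
b2 |J1
b3 |I1
b4 |J1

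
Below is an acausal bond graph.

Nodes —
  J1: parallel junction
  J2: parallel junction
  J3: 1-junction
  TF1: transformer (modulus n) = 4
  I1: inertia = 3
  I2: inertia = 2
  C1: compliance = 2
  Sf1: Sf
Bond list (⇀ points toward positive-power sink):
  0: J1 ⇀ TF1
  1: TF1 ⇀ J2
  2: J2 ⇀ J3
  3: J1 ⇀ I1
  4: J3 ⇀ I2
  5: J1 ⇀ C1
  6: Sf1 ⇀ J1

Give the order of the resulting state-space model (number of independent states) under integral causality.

#6 stroke→Sf1  (Sf1: flow source, stroke at near end)
#3 stroke→I1  (I1: I, integral causality)
#4 stroke→I2  (I2 integral (f out))
#2 stroke→J3  (1-jn J3 has f-setter on 4)
#1 stroke→J2  (only one effort-in slot at J2)
#0 stroke→TF1  (TF TF1: opposite of bond 1)
#5 stroke→J1  (J1: last free bond brings effort in)

3  (C1, I1, I2 all integral)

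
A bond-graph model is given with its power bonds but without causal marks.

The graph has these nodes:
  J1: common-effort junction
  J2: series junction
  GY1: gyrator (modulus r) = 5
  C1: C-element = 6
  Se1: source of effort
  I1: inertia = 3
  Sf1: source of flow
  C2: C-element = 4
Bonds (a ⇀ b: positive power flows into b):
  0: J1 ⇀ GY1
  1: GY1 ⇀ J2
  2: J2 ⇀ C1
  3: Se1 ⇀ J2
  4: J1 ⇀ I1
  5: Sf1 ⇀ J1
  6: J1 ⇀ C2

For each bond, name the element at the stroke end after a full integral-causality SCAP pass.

bond 3 →J2  (Se1 (Se) sets effort on bond)
bond 5 →Sf1  (Sf1: flow source, stroke at near end)
bond 2 →J2  (C1 integral (e out))
bond 1 →GY1  (J2 needs exactly one f-in)
bond 0 →GY1  (GY GY1: same side as bond 1)
bond 4 →I1  (prefer integral on I1)
bond 6 →J1  (closing 0-jn rule on J1)

#0 |GY1
#1 |GY1
#2 |J2
#3 |J2
#4 |I1
#5 |Sf1
#6 |J1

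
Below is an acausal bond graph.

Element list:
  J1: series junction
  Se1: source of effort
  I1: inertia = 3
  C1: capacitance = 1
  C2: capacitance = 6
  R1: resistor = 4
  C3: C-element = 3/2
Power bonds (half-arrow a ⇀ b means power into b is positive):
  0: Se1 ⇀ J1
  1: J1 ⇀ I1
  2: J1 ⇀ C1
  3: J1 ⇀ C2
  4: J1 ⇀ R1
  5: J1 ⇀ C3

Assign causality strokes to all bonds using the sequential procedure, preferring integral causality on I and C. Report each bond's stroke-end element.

#0 →J1
#1 →I1
#2 →J1
#3 →J1
#4 →J1
#5 →J1

#0 |J1  (Se1 (Se) sets effort on bond)
#1 |I1  (I1 outputs flow p/I1)
#2 |J1  (J1 flow already set via bond 1)
#3 |J1  (1-jn J1 has f-setter on 1)
#4 |J1  (common-f at J1 fixed by 1)
#5 |J1  (common-f at J1 fixed by 1)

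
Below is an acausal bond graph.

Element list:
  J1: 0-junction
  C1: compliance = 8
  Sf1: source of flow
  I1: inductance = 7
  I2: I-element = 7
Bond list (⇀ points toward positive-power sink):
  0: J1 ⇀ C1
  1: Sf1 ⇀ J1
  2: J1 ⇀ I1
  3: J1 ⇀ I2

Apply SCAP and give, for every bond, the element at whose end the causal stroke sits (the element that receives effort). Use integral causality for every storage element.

bond 0 →J1
bond 1 →Sf1
bond 2 →I1
bond 3 →I2

β1 →Sf1  (source Sf1 imposes f)
β0 →J1  (C1 integral (e out))
β2 →I1  (common-e at J1 fixed by 0)
β3 →I2  (0-jn J1 has e-setter on 0)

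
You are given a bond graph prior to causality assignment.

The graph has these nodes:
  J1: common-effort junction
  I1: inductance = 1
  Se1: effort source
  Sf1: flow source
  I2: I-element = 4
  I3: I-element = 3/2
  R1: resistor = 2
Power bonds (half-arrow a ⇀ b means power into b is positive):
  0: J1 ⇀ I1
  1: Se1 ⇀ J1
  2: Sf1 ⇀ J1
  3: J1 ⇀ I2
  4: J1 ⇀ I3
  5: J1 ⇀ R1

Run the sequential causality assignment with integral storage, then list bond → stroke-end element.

#1 |J1  (source Se1 imposes e)
#2 |Sf1  (Sf1 fixes flow; stroke at Sf1)
#0 |I1  (0-jn J1 has e-setter on 1)
#3 |I2  (common-e at J1 fixed by 1)
#4 |I3  (J1: bond 1 brought effort, rest push out)
#5 |R1  (J1: bond 1 brought effort, rest push out)

b0 stroke at I1
b1 stroke at J1
b2 stroke at Sf1
b3 stroke at I2
b4 stroke at I3
b5 stroke at R1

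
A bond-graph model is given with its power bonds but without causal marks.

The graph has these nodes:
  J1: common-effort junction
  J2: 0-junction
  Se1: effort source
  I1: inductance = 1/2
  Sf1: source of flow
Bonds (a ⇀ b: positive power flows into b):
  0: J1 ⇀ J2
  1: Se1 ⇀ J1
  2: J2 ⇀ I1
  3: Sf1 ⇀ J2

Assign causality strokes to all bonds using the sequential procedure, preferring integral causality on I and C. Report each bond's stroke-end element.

bond 0 |J2
bond 1 |J1
bond 2 |I1
bond 3 |Sf1

β1 |J1  (Se1 (Se) sets effort on bond)
β3 |Sf1  (Sf1: flow source, stroke at near end)
β0 |J2  (0-jn J1 has e-setter on 1)
β2 |I1  (J2 effort already set via bond 0)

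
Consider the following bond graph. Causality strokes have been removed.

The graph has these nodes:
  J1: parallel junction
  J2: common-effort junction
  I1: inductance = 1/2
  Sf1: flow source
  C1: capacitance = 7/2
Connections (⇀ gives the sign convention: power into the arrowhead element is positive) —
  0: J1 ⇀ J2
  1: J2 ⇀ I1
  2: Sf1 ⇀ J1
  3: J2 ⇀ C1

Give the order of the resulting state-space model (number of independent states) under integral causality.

#2 →Sf1  (Sf1 (Sf) sets flow on bond)
#0 →J1  (closing 0-jn rule on J1)
#1 →I1  (I1 integral (f out))
#3 →J2  (J2: last free bond brings effort in)

2  (C1, I1 all integral)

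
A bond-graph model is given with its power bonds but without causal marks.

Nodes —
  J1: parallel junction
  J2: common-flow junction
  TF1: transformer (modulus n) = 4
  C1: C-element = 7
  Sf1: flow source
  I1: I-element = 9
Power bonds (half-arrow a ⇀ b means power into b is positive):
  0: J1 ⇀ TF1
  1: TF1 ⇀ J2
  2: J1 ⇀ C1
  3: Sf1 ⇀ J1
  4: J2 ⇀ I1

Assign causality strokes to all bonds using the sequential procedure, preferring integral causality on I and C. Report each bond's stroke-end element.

bond 3 stroke at Sf1  (Sf1 fixes flow; stroke at Sf1)
bond 2 stroke at J1  (C1 outputs effort q/C1)
bond 0 stroke at TF1  (0-jn J1 has e-setter on 2)
bond 1 stroke at J2  (TF TF1: opposite of bond 0)
bond 4 stroke at I1  (J2 needs exactly one f-in)

#0 stroke at TF1
#1 stroke at J2
#2 stroke at J1
#3 stroke at Sf1
#4 stroke at I1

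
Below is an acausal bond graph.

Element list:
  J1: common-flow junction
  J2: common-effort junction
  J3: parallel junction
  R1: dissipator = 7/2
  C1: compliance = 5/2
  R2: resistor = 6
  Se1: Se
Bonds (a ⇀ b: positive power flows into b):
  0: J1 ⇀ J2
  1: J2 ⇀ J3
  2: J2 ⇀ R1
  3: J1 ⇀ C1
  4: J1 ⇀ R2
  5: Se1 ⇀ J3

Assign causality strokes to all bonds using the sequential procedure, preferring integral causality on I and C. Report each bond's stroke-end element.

β5 stroke at J3  (Se1: effort source, stroke at far end)
β1 stroke at J2  (J3: bond 5 brought effort, rest push out)
β0 stroke at J1  (common-e at J2 fixed by 1)
β2 stroke at R1  (J2 effort already set via bond 1)
β3 stroke at J1  (C1: C, integral causality)
β4 stroke at R2  (J1: last free bond brings flow in)

#0 →J1
#1 →J2
#2 →R1
#3 →J1
#4 →R2
#5 →J3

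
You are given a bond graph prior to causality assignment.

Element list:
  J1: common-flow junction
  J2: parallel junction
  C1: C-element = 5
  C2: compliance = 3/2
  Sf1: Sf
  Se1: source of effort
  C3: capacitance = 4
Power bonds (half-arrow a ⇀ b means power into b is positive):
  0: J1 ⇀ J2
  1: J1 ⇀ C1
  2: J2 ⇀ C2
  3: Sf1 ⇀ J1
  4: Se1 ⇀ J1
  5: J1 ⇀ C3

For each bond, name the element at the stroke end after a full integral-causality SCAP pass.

b0 stroke at J1
b1 stroke at J1
b2 stroke at J2
b3 stroke at Sf1
b4 stroke at J1
b5 stroke at J1

β3 |Sf1  (Sf1 (Sf) sets flow on bond)
β4 |J1  (source Se1 imposes e)
β0 |J1  (1-jn J1 has f-setter on 3)
β1 |J1  (J1: bond 3 brought flow, rest push out)
β5 |J1  (J1: bond 3 brought flow, rest push out)
β2 |J2  (only one effort-in slot at J2)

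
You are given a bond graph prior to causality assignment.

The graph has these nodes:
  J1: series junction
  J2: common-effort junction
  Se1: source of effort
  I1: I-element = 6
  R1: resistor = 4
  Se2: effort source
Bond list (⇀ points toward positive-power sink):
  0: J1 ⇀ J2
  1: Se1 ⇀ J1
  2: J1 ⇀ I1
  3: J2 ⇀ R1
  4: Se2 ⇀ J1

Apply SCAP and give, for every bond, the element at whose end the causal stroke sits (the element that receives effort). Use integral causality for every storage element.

β1 →J1  (Se1 fixes effort; stroke away)
β4 →J1  (Se2: effort source, stroke at far end)
β2 →I1  (prefer integral on I1)
β0 →J1  (J1 flow already set via bond 2)
β3 →J2  (J2 needs exactly one e-in)

β0 stroke→J1
β1 stroke→J1
β2 stroke→I1
β3 stroke→J2
β4 stroke→J1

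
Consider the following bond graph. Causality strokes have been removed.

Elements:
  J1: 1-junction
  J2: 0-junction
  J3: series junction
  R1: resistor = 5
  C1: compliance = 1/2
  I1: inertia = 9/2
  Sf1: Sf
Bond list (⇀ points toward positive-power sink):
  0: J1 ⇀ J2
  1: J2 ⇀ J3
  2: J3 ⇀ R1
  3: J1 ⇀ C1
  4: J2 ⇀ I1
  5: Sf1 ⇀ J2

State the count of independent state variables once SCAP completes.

β5 →Sf1  (Sf1: flow source, stroke at near end)
β3 →J1  (C1 outputs effort q/C1)
β0 →J2  (only one flow-in slot at J1)
β1 →J3  (J2: bond 0 brought effort, rest push out)
β4 →I1  (common-e at J2 fixed by 0)
β2 →R1  (J3: last free bond brings flow in)

2  (C1, I1 all integral)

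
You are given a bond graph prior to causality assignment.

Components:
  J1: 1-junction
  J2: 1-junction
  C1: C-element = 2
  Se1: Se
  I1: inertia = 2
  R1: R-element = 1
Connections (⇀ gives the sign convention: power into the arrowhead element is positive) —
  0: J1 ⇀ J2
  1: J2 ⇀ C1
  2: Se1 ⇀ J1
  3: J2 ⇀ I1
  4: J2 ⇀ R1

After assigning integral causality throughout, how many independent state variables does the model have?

2  (C1, I1 all integral)

b2 stroke at J1  (Se1: effort source, stroke at far end)
b0 stroke at J2  (only one flow-in slot at J1)
b1 stroke at J2  (C1: C, integral causality)
b3 stroke at I1  (I1: I, integral causality)
b4 stroke at J2  (1-jn J2 has f-setter on 3)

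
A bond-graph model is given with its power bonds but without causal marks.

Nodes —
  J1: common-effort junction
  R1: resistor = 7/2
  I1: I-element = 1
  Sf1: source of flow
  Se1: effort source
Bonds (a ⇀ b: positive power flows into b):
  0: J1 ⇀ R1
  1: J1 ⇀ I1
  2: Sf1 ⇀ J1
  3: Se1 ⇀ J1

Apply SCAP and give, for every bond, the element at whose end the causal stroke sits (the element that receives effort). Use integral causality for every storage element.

bond 0 →R1
bond 1 →I1
bond 2 →Sf1
bond 3 →J1

β2 |Sf1  (Sf1 (Sf) sets flow on bond)
β3 |J1  (Se1: effort source, stroke at far end)
β0 |R1  (common-e at J1 fixed by 3)
β1 |I1  (common-e at J1 fixed by 3)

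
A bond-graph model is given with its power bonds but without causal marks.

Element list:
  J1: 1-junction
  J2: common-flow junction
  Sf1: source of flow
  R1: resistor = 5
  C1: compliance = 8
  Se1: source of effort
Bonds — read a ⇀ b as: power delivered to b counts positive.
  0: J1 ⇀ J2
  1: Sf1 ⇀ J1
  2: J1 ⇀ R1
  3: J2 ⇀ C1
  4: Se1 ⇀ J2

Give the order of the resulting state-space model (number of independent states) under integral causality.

1  (C1 all integral)

bond 1 stroke at Sf1  (source Sf1 imposes f)
bond 4 stroke at J2  (Se1: effort source, stroke at far end)
bond 0 stroke at J1  (common-f at J1 fixed by 1)
bond 2 stroke at J1  (J1 flow already set via bond 1)
bond 3 stroke at J2  (1-jn J2 has f-setter on 0)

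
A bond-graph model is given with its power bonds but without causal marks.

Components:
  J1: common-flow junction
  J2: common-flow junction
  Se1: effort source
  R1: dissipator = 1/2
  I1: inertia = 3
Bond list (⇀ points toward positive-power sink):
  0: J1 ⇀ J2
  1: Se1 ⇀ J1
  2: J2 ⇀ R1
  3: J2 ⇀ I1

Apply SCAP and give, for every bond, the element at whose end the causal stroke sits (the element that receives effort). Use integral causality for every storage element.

#0 →J2
#1 →J1
#2 →J2
#3 →I1

b1 →J1  (Se1 (Se) sets effort on bond)
b0 →J2  (only one flow-in slot at J1)
b3 →I1  (I1: I, integral causality)
b2 →J2  (1-jn J2 has f-setter on 3)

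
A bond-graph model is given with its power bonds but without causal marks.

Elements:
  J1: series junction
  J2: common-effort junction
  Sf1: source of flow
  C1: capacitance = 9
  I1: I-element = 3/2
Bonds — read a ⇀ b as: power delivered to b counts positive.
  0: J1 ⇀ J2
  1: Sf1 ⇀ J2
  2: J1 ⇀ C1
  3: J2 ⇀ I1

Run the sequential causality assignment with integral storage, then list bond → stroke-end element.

β1 |Sf1  (Sf1 (Sf) sets flow on bond)
β2 |J1  (prefer integral on C1)
β0 |J2  (only one flow-in slot at J1)
β3 |I1  (J2 effort already set via bond 0)

β0 stroke at J2
β1 stroke at Sf1
β2 stroke at J1
β3 stroke at I1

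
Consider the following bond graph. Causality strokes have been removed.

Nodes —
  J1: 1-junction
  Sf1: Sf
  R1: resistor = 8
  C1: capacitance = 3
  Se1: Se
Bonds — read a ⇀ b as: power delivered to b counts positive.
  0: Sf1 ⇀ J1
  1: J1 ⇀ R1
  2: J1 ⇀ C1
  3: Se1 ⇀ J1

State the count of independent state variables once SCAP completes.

1  (C1 all integral)

#0 →Sf1  (Sf1 (Sf) sets flow on bond)
#3 →J1  (source Se1 imposes e)
#1 →J1  (1-jn J1 has f-setter on 0)
#2 →J1  (common-f at J1 fixed by 0)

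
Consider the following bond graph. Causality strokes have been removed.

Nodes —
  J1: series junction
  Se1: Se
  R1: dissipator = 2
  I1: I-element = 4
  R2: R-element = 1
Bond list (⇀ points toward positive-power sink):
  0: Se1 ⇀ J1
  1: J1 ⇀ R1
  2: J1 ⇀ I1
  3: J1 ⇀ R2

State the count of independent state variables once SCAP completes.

1  (I1 all integral)

bond 0 →J1  (Se1 (Se) sets effort on bond)
bond 2 →I1  (I1 integral (f out))
bond 1 →J1  (common-f at J1 fixed by 2)
bond 3 →J1  (J1 flow already set via bond 2)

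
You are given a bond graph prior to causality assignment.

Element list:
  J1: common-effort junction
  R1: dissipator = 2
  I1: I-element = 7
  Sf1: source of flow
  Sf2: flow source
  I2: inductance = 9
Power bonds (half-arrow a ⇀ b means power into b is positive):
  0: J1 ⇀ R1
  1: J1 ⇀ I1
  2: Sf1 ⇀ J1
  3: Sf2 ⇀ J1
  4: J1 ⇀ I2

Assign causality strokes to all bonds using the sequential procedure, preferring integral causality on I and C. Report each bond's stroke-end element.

bond 2 →Sf1  (Sf1 (Sf) sets flow on bond)
bond 3 →Sf2  (source Sf2 imposes f)
bond 1 →I1  (prefer integral on I1)
bond 4 →I2  (I2 integral (f out))
bond 0 →J1  (only one effort-in slot at J1)

#0 |J1
#1 |I1
#2 |Sf1
#3 |Sf2
#4 |I2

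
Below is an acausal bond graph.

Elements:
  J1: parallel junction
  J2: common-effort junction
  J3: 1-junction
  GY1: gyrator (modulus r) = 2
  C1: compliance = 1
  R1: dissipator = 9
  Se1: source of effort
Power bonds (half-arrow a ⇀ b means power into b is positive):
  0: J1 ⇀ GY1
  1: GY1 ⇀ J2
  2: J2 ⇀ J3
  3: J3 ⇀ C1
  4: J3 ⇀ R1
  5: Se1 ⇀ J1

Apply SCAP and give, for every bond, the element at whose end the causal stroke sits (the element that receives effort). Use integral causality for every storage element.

#0 |GY1
#1 |GY1
#2 |J2
#3 |J3
#4 |J3
#5 |J1

#5 |J1  (source Se1 imposes e)
#0 |GY1  (J1 effort already set via bond 5)
#1 |GY1  (GY GY1: same side as bond 0)
#2 |J2  (closing 0-jn rule on J2)
#3 |J3  (J3: bond 2 brought flow, rest push out)
#4 |J3  (1-jn J3 has f-setter on 2)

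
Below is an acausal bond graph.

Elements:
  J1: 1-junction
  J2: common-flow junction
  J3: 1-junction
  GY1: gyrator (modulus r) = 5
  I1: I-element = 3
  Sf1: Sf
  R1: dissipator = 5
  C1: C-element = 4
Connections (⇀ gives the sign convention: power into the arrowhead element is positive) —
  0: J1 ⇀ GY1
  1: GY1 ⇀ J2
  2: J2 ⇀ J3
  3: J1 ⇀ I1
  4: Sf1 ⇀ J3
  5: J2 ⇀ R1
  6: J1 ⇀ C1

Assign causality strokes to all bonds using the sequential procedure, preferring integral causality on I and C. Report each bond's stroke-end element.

b0 stroke at J1
b1 stroke at J2
b2 stroke at J3
b3 stroke at I1
b4 stroke at Sf1
b5 stroke at J2
b6 stroke at J1

bond 4 →Sf1  (Sf1: flow source, stroke at near end)
bond 2 →J3  (1-jn J3 has f-setter on 4)
bond 1 →J2  (J2: bond 2 brought flow, rest push out)
bond 5 →J2  (J2: bond 2 brought flow, rest push out)
bond 0 →J1  (through GY1, causality inverts; strokes same side of GY1)
bond 3 →I1  (I1 integral (f out))
bond 6 →J1  (common-f at J1 fixed by 3)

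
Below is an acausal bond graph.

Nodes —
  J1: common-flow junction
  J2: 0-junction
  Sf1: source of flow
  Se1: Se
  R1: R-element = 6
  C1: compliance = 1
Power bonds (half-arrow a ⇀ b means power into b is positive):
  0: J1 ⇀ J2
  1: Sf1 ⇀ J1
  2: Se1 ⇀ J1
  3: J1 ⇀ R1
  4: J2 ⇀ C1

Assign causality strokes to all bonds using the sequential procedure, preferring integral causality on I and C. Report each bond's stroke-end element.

bond 1 stroke at Sf1  (Sf1: flow source, stroke at near end)
bond 2 stroke at J1  (Se1: effort source, stroke at far end)
bond 0 stroke at J1  (1-jn J1 has f-setter on 1)
bond 3 stroke at J1  (common-f at J1 fixed by 1)
bond 4 stroke at J2  (J2: last free bond brings effort in)

β0 stroke→J1
β1 stroke→Sf1
β2 stroke→J1
β3 stroke→J1
β4 stroke→J2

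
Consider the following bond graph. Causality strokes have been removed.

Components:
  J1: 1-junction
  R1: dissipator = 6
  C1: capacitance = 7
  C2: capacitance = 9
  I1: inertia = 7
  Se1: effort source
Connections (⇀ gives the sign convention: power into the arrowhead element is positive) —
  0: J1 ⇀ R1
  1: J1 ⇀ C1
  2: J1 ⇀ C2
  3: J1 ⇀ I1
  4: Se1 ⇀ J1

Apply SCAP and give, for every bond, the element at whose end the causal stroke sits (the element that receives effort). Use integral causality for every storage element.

β4 |J1  (source Se1 imposes e)
β1 |J1  (C1 outputs effort q/C1)
β2 |J1  (prefer integral on C2)
β3 |I1  (I1: I, integral causality)
β0 |J1  (common-f at J1 fixed by 3)

β0 |J1
β1 |J1
β2 |J1
β3 |I1
β4 |J1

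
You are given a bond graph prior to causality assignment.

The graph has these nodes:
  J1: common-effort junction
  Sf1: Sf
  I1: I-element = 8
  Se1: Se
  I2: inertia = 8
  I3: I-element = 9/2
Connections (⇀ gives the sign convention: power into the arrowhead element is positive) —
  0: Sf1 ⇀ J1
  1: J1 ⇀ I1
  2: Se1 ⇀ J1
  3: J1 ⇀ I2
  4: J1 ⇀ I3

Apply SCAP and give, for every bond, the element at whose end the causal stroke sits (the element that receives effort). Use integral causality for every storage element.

b0 stroke at Sf1  (Sf1 (Sf) sets flow on bond)
b2 stroke at J1  (Se1 (Se) sets effort on bond)
b1 stroke at I1  (0-jn J1 has e-setter on 2)
b3 stroke at I2  (common-e at J1 fixed by 2)
b4 stroke at I3  (J1 effort already set via bond 2)

#0 stroke at Sf1
#1 stroke at I1
#2 stroke at J1
#3 stroke at I2
#4 stroke at I3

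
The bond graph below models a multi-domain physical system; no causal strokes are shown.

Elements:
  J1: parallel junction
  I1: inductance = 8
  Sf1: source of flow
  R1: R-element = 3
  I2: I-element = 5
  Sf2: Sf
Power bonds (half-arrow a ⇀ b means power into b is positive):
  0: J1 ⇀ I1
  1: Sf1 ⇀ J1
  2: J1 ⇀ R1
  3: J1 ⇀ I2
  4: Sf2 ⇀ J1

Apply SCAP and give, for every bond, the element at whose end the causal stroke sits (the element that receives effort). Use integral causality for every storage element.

#0 →I1
#1 →Sf1
#2 →J1
#3 →I2
#4 →Sf2

bond 1 stroke at Sf1  (Sf1 fixes flow; stroke at Sf1)
bond 4 stroke at Sf2  (Sf2 fixes flow; stroke at Sf2)
bond 0 stroke at I1  (I1 integral (f out))
bond 3 stroke at I2  (prefer integral on I2)
bond 2 stroke at J1  (closing 0-jn rule on J1)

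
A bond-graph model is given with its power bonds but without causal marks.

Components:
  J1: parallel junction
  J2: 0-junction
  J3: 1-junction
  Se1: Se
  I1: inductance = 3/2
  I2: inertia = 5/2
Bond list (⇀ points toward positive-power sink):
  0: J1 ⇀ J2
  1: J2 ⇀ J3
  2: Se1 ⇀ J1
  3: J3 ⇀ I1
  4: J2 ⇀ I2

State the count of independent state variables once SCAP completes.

2  (I1, I2 all integral)

β2 |J1  (source Se1 imposes e)
β0 |J2  (common-e at J1 fixed by 2)
β1 |J3  (J2: bond 0 brought effort, rest push out)
β4 |I2  (common-e at J2 fixed by 0)
β3 |I1  (J3: last free bond brings flow in)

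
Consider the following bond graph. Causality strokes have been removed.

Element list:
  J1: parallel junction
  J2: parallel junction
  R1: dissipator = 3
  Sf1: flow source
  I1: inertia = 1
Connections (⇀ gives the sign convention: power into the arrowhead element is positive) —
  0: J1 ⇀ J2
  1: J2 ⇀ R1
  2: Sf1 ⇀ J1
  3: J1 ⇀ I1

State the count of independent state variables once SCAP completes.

1  (I1 all integral)

β2 →Sf1  (Sf1: flow source, stroke at near end)
β3 →I1  (prefer integral on I1)
β0 →J1  (closing 0-jn rule on J1)
β1 →J2  (J2: last free bond brings effort in)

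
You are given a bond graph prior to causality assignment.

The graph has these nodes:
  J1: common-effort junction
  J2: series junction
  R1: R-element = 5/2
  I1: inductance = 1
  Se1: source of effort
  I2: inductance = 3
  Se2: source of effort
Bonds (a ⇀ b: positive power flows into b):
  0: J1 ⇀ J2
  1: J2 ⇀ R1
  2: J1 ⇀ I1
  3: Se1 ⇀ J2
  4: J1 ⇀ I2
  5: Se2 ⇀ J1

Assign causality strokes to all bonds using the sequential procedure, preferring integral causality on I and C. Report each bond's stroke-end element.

bond 0 →J2
bond 1 →R1
bond 2 →I1
bond 3 →J2
bond 4 →I2
bond 5 →J1

bond 3 stroke→J2  (Se1 (Se) sets effort on bond)
bond 5 stroke→J1  (source Se2 imposes e)
bond 0 stroke→J2  (J1: bond 5 brought effort, rest push out)
bond 2 stroke→I1  (J1 effort already set via bond 5)
bond 4 stroke→I2  (common-e at J1 fixed by 5)
bond 1 stroke→R1  (J2 needs exactly one f-in)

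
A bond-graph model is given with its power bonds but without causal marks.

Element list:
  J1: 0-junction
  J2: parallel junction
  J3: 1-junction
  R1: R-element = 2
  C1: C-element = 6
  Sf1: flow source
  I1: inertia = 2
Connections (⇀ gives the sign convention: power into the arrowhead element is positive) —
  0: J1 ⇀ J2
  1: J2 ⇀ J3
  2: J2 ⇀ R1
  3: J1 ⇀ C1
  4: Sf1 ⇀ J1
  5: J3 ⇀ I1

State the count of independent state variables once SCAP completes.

2  (C1, I1 all integral)

b4 |Sf1  (Sf1: flow source, stroke at near end)
b3 |J1  (prefer integral on C1)
b0 |J2  (common-e at J1 fixed by 3)
b1 |J3  (J2 effort already set via bond 0)
b2 |R1  (common-e at J2 fixed by 0)
b5 |I1  (J3 needs exactly one f-in)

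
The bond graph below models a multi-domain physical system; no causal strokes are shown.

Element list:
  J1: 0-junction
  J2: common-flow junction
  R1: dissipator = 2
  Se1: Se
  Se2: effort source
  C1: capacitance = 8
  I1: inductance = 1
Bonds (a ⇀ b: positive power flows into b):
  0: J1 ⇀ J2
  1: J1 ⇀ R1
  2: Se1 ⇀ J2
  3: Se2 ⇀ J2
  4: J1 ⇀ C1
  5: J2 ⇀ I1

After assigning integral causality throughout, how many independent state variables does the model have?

β2 stroke→J2  (Se1: effort source, stroke at far end)
β3 stroke→J2  (source Se2 imposes e)
β4 stroke→J1  (C1 outputs effort q/C1)
β0 stroke→J2  (J1 effort already set via bond 4)
β1 stroke→R1  (common-e at J1 fixed by 4)
β5 stroke→I1  (J2: last free bond brings flow in)

2  (C1, I1 all integral)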